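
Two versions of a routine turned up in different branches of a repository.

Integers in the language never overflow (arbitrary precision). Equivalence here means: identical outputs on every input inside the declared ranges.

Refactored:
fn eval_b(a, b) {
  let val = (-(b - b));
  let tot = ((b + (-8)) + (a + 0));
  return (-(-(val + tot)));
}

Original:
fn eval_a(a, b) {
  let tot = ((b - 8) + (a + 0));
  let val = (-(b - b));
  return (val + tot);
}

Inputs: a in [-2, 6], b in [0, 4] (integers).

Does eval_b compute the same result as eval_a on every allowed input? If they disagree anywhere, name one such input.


The two are interchangeable: arithmetic usage differs, and every declared input agrees.
Spot check at a=-2, b=1 — eval_a: tot becomes -9; next val becomes 0; next final value -9. eval_b: val becomes 0; next tot becomes -9; next final value -9. Both give -9.
Across all 45 domain points the two functions coincide.
verdict: equivalent


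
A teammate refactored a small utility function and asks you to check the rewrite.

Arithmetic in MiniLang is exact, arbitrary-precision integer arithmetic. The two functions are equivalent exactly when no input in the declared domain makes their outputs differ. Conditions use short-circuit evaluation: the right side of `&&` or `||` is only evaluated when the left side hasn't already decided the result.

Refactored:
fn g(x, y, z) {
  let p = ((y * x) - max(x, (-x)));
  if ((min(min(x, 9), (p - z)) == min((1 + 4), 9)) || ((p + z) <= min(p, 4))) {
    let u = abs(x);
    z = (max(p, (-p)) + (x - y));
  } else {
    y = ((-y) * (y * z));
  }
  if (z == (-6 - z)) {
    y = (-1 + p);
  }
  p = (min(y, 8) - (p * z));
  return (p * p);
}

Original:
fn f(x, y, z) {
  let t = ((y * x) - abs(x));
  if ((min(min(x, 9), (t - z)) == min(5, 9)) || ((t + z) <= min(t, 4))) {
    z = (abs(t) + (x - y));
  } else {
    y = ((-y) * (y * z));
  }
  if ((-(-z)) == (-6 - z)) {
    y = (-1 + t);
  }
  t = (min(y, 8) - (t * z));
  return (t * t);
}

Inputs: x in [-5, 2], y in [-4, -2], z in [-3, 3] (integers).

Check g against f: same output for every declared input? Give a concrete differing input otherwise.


Differences: min/max/abs usage differs, local variable names differ, constant usage differs, statement counts differ, arithmetic usage differs — yet all 168 inputs agree.
verdict: equivalent


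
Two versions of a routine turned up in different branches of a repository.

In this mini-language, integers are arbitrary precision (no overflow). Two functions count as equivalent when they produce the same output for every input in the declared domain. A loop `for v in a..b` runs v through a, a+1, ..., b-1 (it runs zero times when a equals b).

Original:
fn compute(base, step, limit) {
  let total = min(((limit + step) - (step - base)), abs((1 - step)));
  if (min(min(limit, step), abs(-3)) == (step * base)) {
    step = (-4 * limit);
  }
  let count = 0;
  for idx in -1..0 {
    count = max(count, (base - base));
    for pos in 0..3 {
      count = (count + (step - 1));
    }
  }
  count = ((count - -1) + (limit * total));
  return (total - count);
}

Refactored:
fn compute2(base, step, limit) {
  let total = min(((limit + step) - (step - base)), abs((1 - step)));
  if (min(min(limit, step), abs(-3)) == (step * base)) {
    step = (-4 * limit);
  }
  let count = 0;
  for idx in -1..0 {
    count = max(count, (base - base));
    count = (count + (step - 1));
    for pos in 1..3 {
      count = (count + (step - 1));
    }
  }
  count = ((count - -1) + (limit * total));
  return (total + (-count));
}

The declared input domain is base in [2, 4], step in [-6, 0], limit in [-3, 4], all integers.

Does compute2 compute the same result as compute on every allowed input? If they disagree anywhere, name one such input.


Differences: statement counts differ; loop structure differs; constant usage differs; arithmetic usage differs — yet all 168 inputs agree.
verdict: equivalent


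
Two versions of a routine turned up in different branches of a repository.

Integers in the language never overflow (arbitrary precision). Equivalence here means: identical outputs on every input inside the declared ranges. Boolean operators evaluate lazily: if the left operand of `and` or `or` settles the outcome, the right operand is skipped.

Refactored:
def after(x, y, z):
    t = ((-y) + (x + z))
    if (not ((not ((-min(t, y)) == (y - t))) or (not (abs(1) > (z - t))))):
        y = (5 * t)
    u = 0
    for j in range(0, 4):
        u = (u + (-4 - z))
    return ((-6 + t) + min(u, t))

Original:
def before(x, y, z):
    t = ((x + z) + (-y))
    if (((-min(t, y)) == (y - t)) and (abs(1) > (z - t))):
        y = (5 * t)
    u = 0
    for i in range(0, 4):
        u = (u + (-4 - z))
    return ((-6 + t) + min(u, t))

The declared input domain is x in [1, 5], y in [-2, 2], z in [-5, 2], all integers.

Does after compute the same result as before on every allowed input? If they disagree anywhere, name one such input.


This is a faithful refactor — boolean connective usage differs, local variable names differ, but the computed results match everywhere.
As a probe, take x=1, y=-1, z=-2: before runs t becomes 0; next (((-min(t, y)) == (y - t)) and (abs(1) > (z - t))) evaluates to false; next u becomes 0; next at i=0:; next u becomes -2; next at i=1:; next u becomes -4; next at i=2:; next u becomes -6; next at i=3:; next u becomes -8; next final value -14; after runs t becomes 0; next (not ((not ((-min(t, y)) == (y - t))) or (not (abs(1) > (z - t))))) evaluates to false; next u becomes 0; next at j=0:; next u becomes -2; next at j=1:; next u becomes -4; next at j=2:; next u becomes -6; next at j=3:; next u becomes -8; next final value -14; both end at -14.
Across all 200 domain points the two functions coincide.
verdict: equivalent


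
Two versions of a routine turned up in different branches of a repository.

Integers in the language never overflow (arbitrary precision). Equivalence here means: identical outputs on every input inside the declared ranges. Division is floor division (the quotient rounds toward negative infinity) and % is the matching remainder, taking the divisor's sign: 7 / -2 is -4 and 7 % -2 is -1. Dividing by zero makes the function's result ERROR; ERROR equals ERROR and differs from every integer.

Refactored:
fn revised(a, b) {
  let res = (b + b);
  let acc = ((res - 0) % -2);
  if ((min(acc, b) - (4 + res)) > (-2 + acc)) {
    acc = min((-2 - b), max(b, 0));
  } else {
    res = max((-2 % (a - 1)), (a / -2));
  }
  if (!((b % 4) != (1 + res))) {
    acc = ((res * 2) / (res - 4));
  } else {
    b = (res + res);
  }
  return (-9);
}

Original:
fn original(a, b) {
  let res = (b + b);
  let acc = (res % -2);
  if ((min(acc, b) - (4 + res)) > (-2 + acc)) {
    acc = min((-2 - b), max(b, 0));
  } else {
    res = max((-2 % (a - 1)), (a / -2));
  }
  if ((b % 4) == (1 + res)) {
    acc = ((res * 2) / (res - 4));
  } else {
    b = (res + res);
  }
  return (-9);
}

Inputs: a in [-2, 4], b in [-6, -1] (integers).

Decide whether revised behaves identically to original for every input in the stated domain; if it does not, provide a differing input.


Reading the diff, among the changes: comparison usage differs; also constant usage differs; also arithmetic usage differs; also boolean connective usage differs.
Spot check at a=2, b=-3 — original: res=-6, then acc=0, then ((min(acc, b) - (4 + res)) > (-2 + acc)) is true, then acc=0, then ((b % 4) == (1 + res)) is false, then b=-12, then returns -9. revised: res=-6, then acc=0, then ((min(acc, b) - (4 + res)) > (-2 + acc)) is true, then acc=0, then (!((b % 4) != (1 + res))) is false, then b=-12, then returns -9. Both give -9.
Across all 42 domain points the two functions coincide.
verdict: equivalent


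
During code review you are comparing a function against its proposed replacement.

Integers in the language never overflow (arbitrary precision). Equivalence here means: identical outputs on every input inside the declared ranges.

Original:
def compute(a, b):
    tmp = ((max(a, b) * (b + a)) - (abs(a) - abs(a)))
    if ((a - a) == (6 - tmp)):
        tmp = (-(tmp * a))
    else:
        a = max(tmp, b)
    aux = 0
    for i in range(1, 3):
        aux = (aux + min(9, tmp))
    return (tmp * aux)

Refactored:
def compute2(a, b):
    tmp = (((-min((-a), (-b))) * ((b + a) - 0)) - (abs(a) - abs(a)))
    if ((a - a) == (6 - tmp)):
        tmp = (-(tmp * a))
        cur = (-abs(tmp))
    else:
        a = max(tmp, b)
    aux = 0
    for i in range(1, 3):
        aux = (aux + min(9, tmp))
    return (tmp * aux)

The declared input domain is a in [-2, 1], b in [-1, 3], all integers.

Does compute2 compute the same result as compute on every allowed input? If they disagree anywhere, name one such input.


The two versions differ — the changes include min/max/abs usage differs; and local variable names differ; and statement counts differ; and constant usage differs; and arithmetic usage differs.
One worked example (a=0, b=-1) — compute: tmp := 0 | ((a - a) == (6 - tmp)): false | a := 0 | aux := 0 | iter i=1: | aux := 0 | iter i=2: | aux := 0 | result 0; compute2: tmp := 0 | ((a - a) == (6 - tmp)): false | a := 0 | aux := 0 | iter i=1: | aux := 0 | iter i=2: | aux := 0 | result 0; agreement on 0.
Every one of the 20 inputs gives matching results.
verdict: equivalent


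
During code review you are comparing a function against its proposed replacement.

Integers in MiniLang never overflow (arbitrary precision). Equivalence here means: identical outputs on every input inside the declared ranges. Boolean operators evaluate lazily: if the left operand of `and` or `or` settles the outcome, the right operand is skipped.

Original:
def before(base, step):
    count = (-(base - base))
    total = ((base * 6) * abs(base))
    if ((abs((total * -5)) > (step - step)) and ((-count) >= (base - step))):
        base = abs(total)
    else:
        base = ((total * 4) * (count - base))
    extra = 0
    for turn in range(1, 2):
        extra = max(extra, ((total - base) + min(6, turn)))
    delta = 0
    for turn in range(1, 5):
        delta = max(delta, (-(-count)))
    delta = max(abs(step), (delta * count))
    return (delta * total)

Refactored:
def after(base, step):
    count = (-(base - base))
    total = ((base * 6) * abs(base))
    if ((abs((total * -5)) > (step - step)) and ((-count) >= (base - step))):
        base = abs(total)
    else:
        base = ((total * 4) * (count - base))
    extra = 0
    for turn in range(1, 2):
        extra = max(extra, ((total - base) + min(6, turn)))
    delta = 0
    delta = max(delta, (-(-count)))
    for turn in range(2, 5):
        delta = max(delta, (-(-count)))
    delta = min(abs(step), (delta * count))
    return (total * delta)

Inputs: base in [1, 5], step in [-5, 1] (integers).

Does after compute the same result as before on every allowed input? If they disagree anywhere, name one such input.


Take base=1, step=-5.
before: count becomes 0; next total becomes 6; next ((abs((total * -5)) > (step - step)) and ((-count) >= (base - step))) evaluates to false; next base becomes -24; next extra becomes 0; next at turn=1:; next extra becomes 31; next delta becomes 0; next at turn=1:; next delta becomes 0; next at turn=2:; next delta becomes 0; next at turn=3:; next delta becomes 0; next at turn=4:; next delta becomes 0; next delta becomes 5; next final value 30
after: count becomes 0; next total becomes 6; next ((abs((total * -5)) > (step - step)) and ((-count) >= (base - step))) evaluates to false; next base becomes -24; next extra becomes 0; next at turn=1:; next extra becomes 31; next delta becomes 0; next delta becomes 0; next at turn=2:; next delta becomes 0; next at turn=3:; next delta becomes 0; next at turn=4:; next delta becomes 0; next delta becomes 0; next final value 0
30 != 0, so the rewrite changes behavior.
verdict: not equivalent; witness: base=1, step=-5


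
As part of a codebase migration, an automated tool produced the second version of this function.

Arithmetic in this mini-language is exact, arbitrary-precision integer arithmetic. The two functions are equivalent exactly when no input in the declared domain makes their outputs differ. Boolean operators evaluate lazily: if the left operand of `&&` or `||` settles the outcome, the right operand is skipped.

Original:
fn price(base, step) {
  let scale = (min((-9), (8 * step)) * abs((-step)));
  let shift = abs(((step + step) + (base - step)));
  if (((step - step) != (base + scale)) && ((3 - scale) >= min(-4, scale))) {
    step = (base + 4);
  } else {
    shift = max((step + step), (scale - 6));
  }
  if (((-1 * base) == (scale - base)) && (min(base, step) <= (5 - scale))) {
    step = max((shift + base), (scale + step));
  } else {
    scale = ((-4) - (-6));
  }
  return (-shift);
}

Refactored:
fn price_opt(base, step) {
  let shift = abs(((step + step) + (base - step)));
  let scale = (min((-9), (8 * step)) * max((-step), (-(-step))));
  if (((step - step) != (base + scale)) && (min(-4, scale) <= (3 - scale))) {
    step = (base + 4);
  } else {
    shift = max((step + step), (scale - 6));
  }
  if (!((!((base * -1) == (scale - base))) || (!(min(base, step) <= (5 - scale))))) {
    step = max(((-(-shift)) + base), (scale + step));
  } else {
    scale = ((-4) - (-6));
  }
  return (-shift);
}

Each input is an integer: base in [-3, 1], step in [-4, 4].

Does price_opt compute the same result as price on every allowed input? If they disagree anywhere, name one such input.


Behavior is preserved: although comparison usage differs; and min/max/abs usage differs; and boolean connective usage differs, the outputs never diverge.
As a probe, take base=1, step=1: price runs scale = -9; shift = 2; (((step - step) != (base + scale)) && ((3 - scale) >= min(-4, scale))) -> true; step = 5; (((-1 * base) == (scale - base)) && (min(base, step) <= (5 - scale))) -> false; scale = 2; return -2; price_opt runs shift = 2; scale = -9; (((step - step) != (base + scale)) && (min(-4, scale) <= (3 - scale))) -> true; step = 5; (!((!((base * -1) == (scale - base))) || (!(min(base, step) <= (5 - scale))))) -> false; scale = 2; return -2; both end at -2.
Every one of the 45 inputs gives matching results.
verdict: equivalent


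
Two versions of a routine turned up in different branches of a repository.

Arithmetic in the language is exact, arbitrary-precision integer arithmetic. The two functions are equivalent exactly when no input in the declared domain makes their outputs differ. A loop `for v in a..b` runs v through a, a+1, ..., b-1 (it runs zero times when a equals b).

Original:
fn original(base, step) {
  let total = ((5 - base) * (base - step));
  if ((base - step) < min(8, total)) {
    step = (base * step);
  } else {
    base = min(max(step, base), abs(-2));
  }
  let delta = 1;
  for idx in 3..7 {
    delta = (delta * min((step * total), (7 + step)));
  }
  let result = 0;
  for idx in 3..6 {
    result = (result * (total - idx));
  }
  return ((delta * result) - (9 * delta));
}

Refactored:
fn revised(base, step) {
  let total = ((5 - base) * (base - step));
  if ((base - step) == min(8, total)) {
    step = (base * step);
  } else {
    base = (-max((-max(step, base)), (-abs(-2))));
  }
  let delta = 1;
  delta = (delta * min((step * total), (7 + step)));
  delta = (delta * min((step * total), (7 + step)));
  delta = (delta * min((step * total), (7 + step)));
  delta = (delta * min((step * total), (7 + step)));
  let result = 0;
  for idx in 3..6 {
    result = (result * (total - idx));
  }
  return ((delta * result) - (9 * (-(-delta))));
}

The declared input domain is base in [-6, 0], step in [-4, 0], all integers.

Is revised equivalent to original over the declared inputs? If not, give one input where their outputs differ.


These are not equivalent — on base=-3, step=-4 the outputs split (-1172889 vs -9437184).
original: total := 8 | ((base - step) < min(8, total)): true | step := 12 | delta := 1 | iter idx=3: | delta := 19 | iter idx=4: | delta := 361 | iter idx=5: | delta := 6859 | iter idx=6: | delta := 130321 | result := 0 | iter idx=3: | result := 0 | iter idx=4: | result := 0 | iter idx=5: | result := 0 | result -1172889
revised: total := 8 | ((base - step) == min(8, total)): false | base := -3 | delta := 1 | delta := -32 | delta := 1024 | delta := -32768 | delta := 1048576 | result := 0 | iter idx=3: | result := 0 | iter idx=4: | result := 0 | iter idx=5: | result := 0 | result -9437184
verdict: not equivalent; witness: base=-3, step=-4


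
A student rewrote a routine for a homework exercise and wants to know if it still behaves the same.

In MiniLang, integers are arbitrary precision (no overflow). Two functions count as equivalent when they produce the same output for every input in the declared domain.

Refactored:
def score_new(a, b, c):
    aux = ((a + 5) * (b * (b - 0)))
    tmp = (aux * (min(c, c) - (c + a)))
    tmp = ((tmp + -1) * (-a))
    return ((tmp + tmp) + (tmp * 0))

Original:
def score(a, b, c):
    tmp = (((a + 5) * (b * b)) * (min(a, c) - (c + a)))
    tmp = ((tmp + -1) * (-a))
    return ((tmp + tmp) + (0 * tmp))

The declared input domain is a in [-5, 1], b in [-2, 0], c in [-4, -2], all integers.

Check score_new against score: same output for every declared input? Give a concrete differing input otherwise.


Run the pair on a=-4, b=-2, c=-3.
score: tmp = 12; tmp = 44; return 88
score_new: aux = 4; tmp = 16; tmp = 60; return 120
88 and 120 differ, so these are not the same function on this domain.
verdict: not equivalent; witness: a=-4, b=-2, c=-3


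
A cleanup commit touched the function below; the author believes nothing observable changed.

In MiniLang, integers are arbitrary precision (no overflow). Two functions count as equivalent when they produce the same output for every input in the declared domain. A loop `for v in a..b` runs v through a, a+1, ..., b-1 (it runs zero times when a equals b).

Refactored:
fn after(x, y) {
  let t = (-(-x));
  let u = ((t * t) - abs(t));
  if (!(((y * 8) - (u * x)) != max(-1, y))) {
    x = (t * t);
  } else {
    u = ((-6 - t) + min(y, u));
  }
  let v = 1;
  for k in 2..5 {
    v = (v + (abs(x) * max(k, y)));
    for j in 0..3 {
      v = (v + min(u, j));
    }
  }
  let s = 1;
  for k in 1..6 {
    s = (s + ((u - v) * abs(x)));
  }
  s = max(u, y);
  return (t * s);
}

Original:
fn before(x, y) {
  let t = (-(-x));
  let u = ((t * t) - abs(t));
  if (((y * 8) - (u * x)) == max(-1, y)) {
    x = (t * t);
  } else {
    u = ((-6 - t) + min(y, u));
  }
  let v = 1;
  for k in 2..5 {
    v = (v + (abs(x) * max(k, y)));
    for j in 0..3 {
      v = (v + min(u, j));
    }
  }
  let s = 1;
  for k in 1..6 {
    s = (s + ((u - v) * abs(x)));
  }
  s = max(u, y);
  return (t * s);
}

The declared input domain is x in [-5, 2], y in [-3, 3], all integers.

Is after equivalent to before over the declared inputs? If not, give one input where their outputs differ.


Reading the diff, among the changes: boolean connective usage differs; comparison usage differs.
One worked example (x=-4, y=3) — before: t=-4, then u=12, then (((y * 8) - (u * x)) == max(-1, y)) is false, then u=1, then v=1, then (k=2), then v=13, then (j=0), then v=13, then (j=1), then v=14, then (j=2), then v=15, then (k=3), then v=27, then (j=0), then v=27, then (j=1), then v=28, then (j=2), then v=29, then (k=4), then v=45, then (j=0), then v=45, then (j=1), then v=46, then (j=2), then v=47, then s=1, then (k=1), then s=-183, then (k=2), then s=-367, then (k=3), then s=-551, then (k=4), then s=-735, then (k=5), then s=-919, then s=3, then returns -12; after: t=-4, then u=12, then (!(((y * 8) - (u * x)) != max(-1, y))) is false, then u=1, then v=1, then (k=2), then v=13, then (j=0), then v=13, then (j=1), then v=14, then (j=2), then v=15, then (k=3), then v=27, then (j=0), then v=27, then (j=1), then v=28, then (j=2), then v=29, then (k=4), then v=45, then (j=0), then v=45, then (j=1), then v=46, then (j=2), then v=47, then s=1, then (k=1), then s=-183, then (k=2), then s=-367, then (k=3), then s=-551, then (k=4), then s=-735, then (k=5), then s=-919, then s=3, then returns -12; agreement on -12.
Every one of the 56 inputs gives matching results.
verdict: equivalent


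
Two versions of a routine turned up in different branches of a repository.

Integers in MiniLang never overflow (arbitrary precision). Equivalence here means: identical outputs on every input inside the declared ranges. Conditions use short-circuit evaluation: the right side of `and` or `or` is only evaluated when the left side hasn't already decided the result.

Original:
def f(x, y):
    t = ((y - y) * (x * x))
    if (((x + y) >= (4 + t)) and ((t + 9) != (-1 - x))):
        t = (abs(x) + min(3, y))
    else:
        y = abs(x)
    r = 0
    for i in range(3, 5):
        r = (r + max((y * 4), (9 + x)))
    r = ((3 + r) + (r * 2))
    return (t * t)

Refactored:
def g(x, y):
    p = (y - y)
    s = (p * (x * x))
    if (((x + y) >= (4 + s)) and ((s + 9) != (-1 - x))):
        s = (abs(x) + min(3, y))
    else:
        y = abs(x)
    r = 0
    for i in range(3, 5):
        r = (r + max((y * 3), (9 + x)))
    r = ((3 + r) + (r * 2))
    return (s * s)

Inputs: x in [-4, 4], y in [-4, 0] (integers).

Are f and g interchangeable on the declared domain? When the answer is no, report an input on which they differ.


The one real change (`4` became `3`) has no effect anywhere in the declared ranges.
One worked example (x=3, y=0) — f: t=0, then (((x + y) >= (4 + t)) and ((t + 9) != (-1 - x))) is false, then y=3, then r=0, then (i=3), then r=12, then (i=4), then r=24, then r=75, then returns 0; g: p=0, then s=0, then (((x + y) >= (4 + s)) and ((s + 9) != (-1 - x))) is false, then y=3, then r=0, then (i=3), then r=12, then (i=4), then r=24, then r=75, then returns 0; agreement on 0.
An exhaustive pass over the 45 declared inputs shows identical outputs.
verdict: equivalent


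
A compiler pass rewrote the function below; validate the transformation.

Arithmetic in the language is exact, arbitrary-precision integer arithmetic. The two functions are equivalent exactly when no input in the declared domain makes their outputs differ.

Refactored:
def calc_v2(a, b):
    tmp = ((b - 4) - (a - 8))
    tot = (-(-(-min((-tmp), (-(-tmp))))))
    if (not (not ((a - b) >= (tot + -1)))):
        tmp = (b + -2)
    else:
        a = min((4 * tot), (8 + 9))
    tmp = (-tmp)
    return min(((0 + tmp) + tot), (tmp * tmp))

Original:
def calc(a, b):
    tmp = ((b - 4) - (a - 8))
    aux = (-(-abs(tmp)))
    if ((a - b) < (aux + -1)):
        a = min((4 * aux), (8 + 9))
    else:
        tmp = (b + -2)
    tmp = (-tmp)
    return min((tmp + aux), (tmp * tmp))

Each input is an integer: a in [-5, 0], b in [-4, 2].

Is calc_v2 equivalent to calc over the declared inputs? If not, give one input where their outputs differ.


Comparing the listings, the differences include: min/max/abs usage differs, plus constant usage differs, plus local variable names differ, plus boolean connective usage differs, plus comparison usage differs, plus arithmetic usage differs.
Spot check at a=-4, b=-2 — calc: tmp := 6 | aux := 6 | ((a - b) < (aux + -1)): true | a := 17 | tmp := -6 | result 0. calc_v2: tmp := 6 | tot := 6 | (not (not ((a - b) >= (tot + -1)))): false | a := 17 | tmp := -6 | result 0. Both give 0.
An exhaustive pass over the 42 declared inputs shows identical outputs.
verdict: equivalent


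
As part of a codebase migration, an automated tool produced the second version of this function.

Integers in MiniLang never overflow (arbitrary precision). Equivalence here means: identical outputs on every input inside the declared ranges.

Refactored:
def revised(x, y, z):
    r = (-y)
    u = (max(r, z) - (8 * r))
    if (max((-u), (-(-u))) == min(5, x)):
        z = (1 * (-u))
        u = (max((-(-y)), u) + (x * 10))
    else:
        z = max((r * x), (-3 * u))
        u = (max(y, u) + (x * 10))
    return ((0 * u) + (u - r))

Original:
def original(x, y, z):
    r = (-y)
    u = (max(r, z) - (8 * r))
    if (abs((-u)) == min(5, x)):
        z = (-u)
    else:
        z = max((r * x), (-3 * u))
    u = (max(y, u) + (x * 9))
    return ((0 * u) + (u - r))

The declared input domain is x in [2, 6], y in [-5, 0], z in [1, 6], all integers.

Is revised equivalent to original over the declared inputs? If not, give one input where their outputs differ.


There is a counterexample at x=2, y=-5, z=1: 8 on one side, 10 on the other.
original: r becomes 5; next u becomes -35; next (abs((-u)) == min(5, x)) evaluates to false; next z becomes 105; next u becomes 13; next final value 8
revised: r becomes 5; next u becomes -35; next (max((-u), (-(-u))) == min(5, x)) evaluates to false; next z becomes 105; next u becomes 15; next final value 10
verdict: not equivalent; witness: x=2, y=-5, z=1


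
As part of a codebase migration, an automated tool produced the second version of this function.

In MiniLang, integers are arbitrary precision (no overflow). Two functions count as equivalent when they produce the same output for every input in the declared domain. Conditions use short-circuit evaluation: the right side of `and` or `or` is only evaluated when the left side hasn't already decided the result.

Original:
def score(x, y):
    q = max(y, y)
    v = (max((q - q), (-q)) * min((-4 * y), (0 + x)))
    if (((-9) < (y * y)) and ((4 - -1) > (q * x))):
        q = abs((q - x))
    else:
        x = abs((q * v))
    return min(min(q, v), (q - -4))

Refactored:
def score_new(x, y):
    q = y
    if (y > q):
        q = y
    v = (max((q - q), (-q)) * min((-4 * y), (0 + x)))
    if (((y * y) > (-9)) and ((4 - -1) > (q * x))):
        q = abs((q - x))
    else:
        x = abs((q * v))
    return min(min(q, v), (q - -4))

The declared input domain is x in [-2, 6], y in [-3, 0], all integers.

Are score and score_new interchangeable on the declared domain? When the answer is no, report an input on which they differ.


The two versions differ — the changes include comparison usage differs, and statement counts differ, and branching structure differs, and min/max/abs usage differs.
One worked example (x=-2, y=0) — score: q := 0 | v := 0 | (((-9) < (y * y)) and ((4 - -1) > (q * x))): true | q := 2 | result 0; score_new: q := 0 | (y > q): false | v := 0 | (((y * y) > (-9)) and ((4 - -1) > (q * x))): true | q := 2 | result 0; agreement on 0.
An exhaustive pass over the 36 declared inputs shows identical outputs.
verdict: equivalent


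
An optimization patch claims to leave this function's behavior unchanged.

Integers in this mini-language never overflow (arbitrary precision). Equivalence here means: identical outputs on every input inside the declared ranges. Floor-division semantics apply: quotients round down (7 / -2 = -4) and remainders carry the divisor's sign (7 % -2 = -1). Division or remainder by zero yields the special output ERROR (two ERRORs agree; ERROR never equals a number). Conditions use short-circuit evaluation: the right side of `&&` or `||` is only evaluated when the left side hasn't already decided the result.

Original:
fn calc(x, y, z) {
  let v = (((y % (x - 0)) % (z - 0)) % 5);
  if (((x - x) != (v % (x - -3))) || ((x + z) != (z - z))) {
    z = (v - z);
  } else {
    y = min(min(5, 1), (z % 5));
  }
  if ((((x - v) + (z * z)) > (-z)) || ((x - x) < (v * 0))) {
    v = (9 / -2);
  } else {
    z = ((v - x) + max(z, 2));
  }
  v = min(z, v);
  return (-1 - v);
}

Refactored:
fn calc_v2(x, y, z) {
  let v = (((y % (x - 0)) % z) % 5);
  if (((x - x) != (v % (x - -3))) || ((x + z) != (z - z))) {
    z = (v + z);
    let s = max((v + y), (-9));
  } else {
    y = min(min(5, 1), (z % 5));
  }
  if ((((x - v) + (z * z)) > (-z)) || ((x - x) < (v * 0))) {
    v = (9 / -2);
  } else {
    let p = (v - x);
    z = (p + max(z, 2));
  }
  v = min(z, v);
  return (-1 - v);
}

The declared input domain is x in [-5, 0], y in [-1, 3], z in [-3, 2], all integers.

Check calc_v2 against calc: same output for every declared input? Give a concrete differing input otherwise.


Take x=-5, y=-1, z=-3.
calc: v=4, then (((x - x) != (v % (x - -3))) || ((x + z) != (z - z))) is true, then z=7, then ((((x - v) + (z * z)) > (-z)) || ((x - x) < (v * 0))) is true, then v=-5, then v=-5, then returns 4
calc_v2: v=4, then (((x - x) != (v % (x - -3))) || ((x + z) != (z - z))) is true, then z=1, then s=3, then ((((x - v) + (z * z)) > (-z)) || ((x - x) < (v * 0))) is false, then p=9, then z=11, then v=4, then returns -5
4 vs -5 — the two versions disagree here.
verdict: not equivalent; witness: x=-5, y=-1, z=-3


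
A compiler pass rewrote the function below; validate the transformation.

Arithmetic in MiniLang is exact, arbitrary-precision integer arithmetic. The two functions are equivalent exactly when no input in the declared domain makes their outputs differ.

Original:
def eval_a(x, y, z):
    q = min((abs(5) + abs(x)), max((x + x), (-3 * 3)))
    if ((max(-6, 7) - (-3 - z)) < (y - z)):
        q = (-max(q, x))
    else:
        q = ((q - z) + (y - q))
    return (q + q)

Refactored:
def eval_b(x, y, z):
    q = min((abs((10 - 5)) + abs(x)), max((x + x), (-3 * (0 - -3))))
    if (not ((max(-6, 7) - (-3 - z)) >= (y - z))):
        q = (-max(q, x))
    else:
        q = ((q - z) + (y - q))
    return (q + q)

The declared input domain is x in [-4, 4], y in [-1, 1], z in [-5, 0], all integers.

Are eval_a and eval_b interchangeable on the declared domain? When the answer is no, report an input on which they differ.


Differences: constant usage differs; also boolean connective usage differs; also comparison usage differs; also arithmetic usage differs — yet all 162 inputs agree.
verdict: equivalent


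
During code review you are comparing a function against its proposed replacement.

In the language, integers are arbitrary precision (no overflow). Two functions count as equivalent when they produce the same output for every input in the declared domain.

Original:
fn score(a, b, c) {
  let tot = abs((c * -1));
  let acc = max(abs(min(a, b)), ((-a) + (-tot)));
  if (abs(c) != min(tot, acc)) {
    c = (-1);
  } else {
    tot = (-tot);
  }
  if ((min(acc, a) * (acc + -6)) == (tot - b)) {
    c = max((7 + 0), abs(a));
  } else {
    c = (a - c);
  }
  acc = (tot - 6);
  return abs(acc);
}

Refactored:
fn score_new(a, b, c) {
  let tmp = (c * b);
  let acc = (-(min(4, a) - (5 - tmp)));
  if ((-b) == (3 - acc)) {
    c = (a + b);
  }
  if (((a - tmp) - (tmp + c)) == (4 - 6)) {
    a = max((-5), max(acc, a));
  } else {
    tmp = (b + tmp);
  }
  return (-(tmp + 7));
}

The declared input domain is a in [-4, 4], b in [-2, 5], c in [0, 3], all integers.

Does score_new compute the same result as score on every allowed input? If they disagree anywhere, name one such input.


The rewrite breaks on a=-4, b=-2, c=0, where the results are 6 and -5.
score: tot becomes 0; next acc becomes 4; next (abs(c) != min(tot, acc)) evaluates to false; next tot becomes 0; next ((min(acc, a) * (acc + -6)) == (tot - b)) evaluates to false; next c becomes -4; next acc becomes -6; next final value 6
score_new: tmp becomes 0; next acc becomes 9; next ((-b) == (3 - acc)) evaluates to false; next (((a - tmp) - (tmp + c)) == (4 - 6)) evaluates to false; next tmp becomes -2; next final value -5
verdict: not equivalent; witness: a=-4, b=-2, c=0


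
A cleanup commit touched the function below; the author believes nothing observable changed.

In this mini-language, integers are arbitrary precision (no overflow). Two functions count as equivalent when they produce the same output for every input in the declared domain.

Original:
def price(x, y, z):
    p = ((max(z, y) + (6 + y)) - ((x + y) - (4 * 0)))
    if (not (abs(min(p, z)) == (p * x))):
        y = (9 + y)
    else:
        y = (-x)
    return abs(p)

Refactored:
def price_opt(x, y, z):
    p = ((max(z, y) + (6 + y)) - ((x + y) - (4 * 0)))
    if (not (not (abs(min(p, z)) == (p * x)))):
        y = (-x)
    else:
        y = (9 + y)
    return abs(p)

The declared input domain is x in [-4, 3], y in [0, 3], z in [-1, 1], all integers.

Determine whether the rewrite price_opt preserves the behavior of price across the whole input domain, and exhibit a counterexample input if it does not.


The two versions differ — the changes include boolean connective usage differs.
Tracing x=-4, y=2, z=1: price: p = 12; (not (abs(min(p, z)) == (p * x))) -> true; y = 11; return 12 | price_opt: p = 12; (not (not (abs(min(p, z)) == (p * x)))) -> false; y = 11; return 12 — matching result 12.
Across all 96 domain points the two functions coincide.
verdict: equivalent


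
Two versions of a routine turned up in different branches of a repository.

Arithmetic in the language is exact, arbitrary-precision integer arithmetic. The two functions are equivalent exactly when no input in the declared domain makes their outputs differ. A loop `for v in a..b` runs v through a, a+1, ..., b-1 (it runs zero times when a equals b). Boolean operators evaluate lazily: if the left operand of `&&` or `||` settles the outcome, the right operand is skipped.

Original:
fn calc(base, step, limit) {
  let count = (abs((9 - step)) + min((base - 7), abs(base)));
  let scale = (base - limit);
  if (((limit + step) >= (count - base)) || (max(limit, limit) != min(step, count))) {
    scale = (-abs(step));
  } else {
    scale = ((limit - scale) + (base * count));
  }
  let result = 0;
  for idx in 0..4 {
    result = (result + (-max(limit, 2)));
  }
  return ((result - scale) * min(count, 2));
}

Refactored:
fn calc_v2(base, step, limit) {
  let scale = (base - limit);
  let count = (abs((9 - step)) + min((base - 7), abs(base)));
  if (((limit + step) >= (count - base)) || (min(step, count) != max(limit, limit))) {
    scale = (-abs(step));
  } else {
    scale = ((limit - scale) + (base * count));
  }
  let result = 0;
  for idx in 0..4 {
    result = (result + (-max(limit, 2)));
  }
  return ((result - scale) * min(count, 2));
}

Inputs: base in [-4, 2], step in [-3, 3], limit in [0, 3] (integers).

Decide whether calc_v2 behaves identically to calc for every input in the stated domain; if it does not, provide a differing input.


Differences: same computation, different form — yet all 196 inputs agree.
verdict: equivalent


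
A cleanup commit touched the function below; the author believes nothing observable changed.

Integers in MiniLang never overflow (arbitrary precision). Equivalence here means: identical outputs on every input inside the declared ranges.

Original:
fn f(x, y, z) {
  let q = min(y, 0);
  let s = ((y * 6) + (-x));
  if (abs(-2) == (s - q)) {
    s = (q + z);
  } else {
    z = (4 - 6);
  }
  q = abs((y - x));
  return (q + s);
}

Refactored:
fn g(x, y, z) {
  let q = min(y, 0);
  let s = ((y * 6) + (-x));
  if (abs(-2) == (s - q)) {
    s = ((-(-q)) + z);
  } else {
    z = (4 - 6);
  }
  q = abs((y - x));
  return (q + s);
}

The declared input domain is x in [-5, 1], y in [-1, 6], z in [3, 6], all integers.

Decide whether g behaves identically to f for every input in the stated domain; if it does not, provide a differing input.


Reading the diff, among the changes: same computation, different form.
Tracing x=-3, y=4, z=6: f: q=0, then s=27, then (abs(-2) == (s - q)) is false, then z=-2, then q=7, then returns 34 | g: q=0, then s=27, then (abs(-2) == (s - q)) is false, then z=-2, then q=7, then returns 34 — matching result 34.
Sweeping the whole domain (224 inputs) finds no disagreement.
verdict: equivalent


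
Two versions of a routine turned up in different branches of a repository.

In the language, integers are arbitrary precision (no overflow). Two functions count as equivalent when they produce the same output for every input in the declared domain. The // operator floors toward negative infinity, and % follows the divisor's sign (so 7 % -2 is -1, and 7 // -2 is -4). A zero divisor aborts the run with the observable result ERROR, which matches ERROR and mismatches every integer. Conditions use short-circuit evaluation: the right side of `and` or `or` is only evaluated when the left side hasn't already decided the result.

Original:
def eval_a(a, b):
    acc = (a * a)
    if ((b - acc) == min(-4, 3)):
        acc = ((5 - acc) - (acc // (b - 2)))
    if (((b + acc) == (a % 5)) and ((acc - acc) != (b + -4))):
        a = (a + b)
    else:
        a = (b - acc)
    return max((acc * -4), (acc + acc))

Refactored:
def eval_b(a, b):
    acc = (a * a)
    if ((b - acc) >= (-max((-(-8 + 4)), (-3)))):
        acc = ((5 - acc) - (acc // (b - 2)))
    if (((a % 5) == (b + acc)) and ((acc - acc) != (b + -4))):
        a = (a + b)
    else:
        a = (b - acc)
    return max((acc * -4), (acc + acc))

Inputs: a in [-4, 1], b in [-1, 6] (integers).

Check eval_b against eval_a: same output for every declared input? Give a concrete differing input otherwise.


On input a=-3, b=6, eval_a returns 18 while eval_b returns 24.
verdict: not equivalent; witness: a=-3, b=6


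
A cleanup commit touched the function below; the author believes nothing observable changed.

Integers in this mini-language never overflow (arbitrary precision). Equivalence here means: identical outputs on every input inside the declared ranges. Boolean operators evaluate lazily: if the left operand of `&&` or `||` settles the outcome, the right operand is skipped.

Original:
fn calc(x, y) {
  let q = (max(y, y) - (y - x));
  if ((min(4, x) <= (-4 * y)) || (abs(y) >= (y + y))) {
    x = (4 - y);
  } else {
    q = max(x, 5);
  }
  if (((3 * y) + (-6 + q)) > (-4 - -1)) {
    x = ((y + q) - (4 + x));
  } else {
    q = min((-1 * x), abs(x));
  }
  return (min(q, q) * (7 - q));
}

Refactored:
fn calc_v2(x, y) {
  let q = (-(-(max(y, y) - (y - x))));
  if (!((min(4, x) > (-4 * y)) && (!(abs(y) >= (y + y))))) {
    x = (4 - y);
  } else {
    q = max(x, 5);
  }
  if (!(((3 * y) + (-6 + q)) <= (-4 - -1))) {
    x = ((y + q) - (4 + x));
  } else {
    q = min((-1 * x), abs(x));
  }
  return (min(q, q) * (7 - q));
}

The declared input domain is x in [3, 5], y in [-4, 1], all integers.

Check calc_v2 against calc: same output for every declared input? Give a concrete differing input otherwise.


The two versions differ — the changes include boolean connective usage differs.
One worked example (x=4, y=-3) — calc: q := 4 | ((min(4, x) <= (-4 * y)) || (abs(y) >= (y + y))): true | x := 7 | (((3 * y) + (-6 + q)) > (-4 - -1)): false | q := -7 | result -98; calc_v2: q := 4 | (!((min(4, x) > (-4 * y)) && (!(abs(y) >= (y + y))))): true | x := 7 | (!(((3 * y) + (-6 + q)) <= (-4 - -1))): false | q := -7 | result -98; agreement on -98.
Checked all 18 inputs in the declared domain: the outputs agree on every one.
verdict: equivalent


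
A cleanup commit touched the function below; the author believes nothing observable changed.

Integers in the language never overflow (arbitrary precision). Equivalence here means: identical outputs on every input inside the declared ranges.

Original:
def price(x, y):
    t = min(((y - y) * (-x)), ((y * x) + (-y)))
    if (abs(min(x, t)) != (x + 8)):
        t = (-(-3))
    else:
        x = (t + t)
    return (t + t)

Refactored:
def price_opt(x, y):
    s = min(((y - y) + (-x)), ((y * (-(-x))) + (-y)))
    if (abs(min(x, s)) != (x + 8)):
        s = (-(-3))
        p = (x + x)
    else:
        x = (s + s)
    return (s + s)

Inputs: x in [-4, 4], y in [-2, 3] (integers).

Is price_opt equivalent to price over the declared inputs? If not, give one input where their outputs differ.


Evaluate both at x=-4, y=-2.
price: t = 0; (abs(min(x, t)) != (x + 8)) -> false; x = 0; return 0
price_opt: s = 4; (abs(min(x, s)) != (x + 8)) -> false; x = 8; return 8
0 against 8: the behavior changed.
verdict: not equivalent; witness: x=-4, y=-2


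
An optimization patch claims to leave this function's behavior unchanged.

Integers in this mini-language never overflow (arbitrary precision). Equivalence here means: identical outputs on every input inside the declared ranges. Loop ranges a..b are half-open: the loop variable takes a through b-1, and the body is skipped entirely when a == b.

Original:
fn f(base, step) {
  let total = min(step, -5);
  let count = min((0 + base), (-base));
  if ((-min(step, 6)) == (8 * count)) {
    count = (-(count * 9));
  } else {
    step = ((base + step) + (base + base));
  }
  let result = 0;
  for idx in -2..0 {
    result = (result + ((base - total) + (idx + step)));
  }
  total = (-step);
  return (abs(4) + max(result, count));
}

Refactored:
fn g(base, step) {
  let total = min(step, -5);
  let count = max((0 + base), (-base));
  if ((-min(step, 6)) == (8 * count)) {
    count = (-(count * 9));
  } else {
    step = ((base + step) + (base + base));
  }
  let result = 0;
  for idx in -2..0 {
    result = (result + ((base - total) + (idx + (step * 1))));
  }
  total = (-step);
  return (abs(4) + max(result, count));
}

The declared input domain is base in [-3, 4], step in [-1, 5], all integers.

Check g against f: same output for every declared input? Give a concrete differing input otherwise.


base=-3, step=-1 yields 1 from f but 7 from g.
verdict: not equivalent; witness: base=-3, step=-1
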